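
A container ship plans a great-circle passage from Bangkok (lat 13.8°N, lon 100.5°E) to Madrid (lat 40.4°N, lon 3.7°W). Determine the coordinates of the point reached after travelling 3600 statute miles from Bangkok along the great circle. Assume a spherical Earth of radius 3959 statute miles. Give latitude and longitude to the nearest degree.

Convert each endpoint to a unit vector on the sphere (x = cos φ cos λ, y = cos φ sin λ, z = sin φ).
The central angle between the endpoints is δ = arccos(p₁·p₂) ≈ 1.598 rad (91.5°). The total great-circle distance is δ·R ≈ 1.598 × 3959 ≈ 6325 mi, so the target fraction is f = 3600/6325 ≈ 0.569.
Interpolate at f ≈ 0.569 with slerp weights a = sin((1−f)δ)/sin δ ≈ 0.635, b = sin(fδ)/sin δ ≈ 0.789.
p = a·p₁ + b·p₂ ≈ (0.487, 0.568, 0.663); φ = arcsin(p_z) ≈ 41.54°, λ = atan2(p_y, p_x) ≈ 49.36°.

≈ lat 42°N, lon 49°E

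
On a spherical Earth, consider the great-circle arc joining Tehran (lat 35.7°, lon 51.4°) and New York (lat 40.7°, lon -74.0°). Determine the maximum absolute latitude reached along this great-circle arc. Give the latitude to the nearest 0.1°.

The great circle lies in the plane with unit normal n̂ = (p₁ × p₂)/|p₁ × p₂|.
Here n̂_z ≈ -0.502; the vertex latitude is φ_max = arccos|n̂_z| ≈ 59.9°.
Check via Clairaut: cos φ_max = |cos φ₁| · sin C = cos(35.7°)·sin(38.2°) ≈ 0.502, again giving ≈ 59.9°.

≈ 59.9°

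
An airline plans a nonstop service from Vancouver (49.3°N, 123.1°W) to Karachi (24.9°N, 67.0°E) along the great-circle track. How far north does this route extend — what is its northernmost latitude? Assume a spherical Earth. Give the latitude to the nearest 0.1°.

≈ 83.8°N

The great circle lies in the plane with unit normal n̂ = (p₁ × p₂)/|p₁ × p₂|.
Here n̂_z ≈ -0.108; the vertex latitude is φ_max = arccos|n̂_z| ≈ 83.8°.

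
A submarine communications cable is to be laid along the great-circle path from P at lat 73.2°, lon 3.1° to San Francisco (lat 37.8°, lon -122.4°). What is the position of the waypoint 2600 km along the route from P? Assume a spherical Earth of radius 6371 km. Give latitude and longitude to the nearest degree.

≈ lat 73°, lon -86°

Convert each endpoint to a unit vector on the sphere (x = cos φ cos λ, y = cos φ sin λ, z = sin φ).
The central angle between the endpoints is δ = arccos(p₁·p₂) ≈ 1.099 rad (63.0°). The total great-circle distance is δ·R ≈ 1.099 × 6371 ≈ 7004 km, so the target fraction is f = 2600/7004 ≈ 0.371.
Interpolate at f ≈ 0.371 with slerp weights a = sin((1−f)δ)/sin δ ≈ 0.716, b = sin(fδ)/sin δ ≈ 0.445.
p = a·p₁ + b·p₂ ≈ (0.018, -0.286, 0.958); φ = arcsin(p_z) ≈ 73.35°, λ = atan2(p_y, p_x) ≈ -86.41°.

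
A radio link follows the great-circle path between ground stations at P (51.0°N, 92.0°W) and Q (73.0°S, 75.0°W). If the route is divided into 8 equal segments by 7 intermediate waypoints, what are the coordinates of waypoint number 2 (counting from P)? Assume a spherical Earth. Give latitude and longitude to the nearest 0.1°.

Convert each endpoint to a unit vector on the sphere (x = cos φ cos λ, y = cos φ sin λ, z = sin φ).
The central angle between the endpoints is δ = arccos(p₁·p₂) ≈ 2.174 rad (124.6°).
Interpolate at f = 2/8 with slerp weights a = sin((1−f)δ)/sin δ ≈ 1.212, b = sin(fδ)/sin δ ≈ 0.628.
p = a·p₁ + b·p₂ ≈ (0.021, -0.940, 0.341); φ = arcsin(p_z) ≈ 19.97°, λ = atan2(p_y, p_x) ≈ -88.73°.

≈ (20.0°N, 88.7°W)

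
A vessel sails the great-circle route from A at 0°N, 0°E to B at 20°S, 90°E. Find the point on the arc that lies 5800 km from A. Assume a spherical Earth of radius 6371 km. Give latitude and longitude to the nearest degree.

The haversine formula gives a central angle δ ≈ 1.571 rad (90.0°) between the endpoints. The total great-circle distance is δ·R ≈ 1.571 × 6371 ≈ 10008 km, so the target fraction is f = 5800/10008 ≈ 0.580.
Interpolate at f ≈ 0.580 with slerp weights a = sin((1−f)δ)/sin δ ≈ 0.613, b = sin(fδ)/sin δ ≈ 0.790.
p = a·p₁ + b·p₂ ≈ (0.613, 0.742, -0.270); φ = arcsin(p_z) ≈ -15.67°, λ = atan2(p_y, p_x) ≈ 50.42°.

≈ 16°S, 50°E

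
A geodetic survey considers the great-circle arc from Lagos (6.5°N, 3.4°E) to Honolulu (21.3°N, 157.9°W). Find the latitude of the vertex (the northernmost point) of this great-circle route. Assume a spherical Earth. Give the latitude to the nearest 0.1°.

≈ 57.3°N

The great circle lies in the plane with unit normal n̂ = (p₁ × p₂)/|p₁ × p₂|.
Here n̂_z ≈ -0.540; the vertex latitude is φ_max = arccos|n̂_z| ≈ 57.3°.
Check via Clairaut: cos φ_max = |cos φ₁| · sin C = cos(6.5°)·sin(33.0°) ≈ 0.540, again giving ≈ 57.3°.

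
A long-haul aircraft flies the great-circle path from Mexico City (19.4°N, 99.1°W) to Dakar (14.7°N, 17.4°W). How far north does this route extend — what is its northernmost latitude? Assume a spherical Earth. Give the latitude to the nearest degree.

≈ 22°N

The great circle lies in the plane with unit normal n̂ = (p₁ × p₂)/|p₁ × p₂|.
Here n̂_z ≈ +0.925; the vertex latitude is φ_max = arccos|n̂_z| ≈ 22.4°.
Check via Clairaut: cos φ_max = |cos φ₁| · sin C = cos(19.4°)·sin(78.6°) ≈ 0.925, again giving ≈ 22.4°.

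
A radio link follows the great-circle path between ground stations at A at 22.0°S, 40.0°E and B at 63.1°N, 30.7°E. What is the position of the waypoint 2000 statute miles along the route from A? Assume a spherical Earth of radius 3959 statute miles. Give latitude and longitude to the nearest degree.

≈ 7°N, 38°E

Convert each endpoint to a unit vector on the sphere (x = cos φ cos λ, y = cos φ sin λ, z = sin φ).
The central angle between the endpoints is δ = arccos(p₁·p₂) ≈ 1.491 rad (85.4°). The total great-circle distance is δ·R ≈ 1.491 × 3959 ≈ 5902 mi, so the target fraction is f = 2000/5902 ≈ 0.339.
Interpolate at f ≈ 0.339 with slerp weights a = sin((1−f)δ)/sin δ ≈ 0.836, b = sin(fδ)/sin δ ≈ 0.486.
p = a·p₁ + b·p₂ ≈ (0.783, 0.611, 0.120); φ = arcsin(p_z) ≈ 6.87°, λ = atan2(p_y, p_x) ≈ 37.95°.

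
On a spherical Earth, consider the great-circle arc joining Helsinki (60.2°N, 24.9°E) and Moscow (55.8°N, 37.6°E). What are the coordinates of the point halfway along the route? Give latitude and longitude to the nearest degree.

Write both endpoints as unit vectors p₁, p₂ with components (cos φ cos λ, cos φ sin λ, sin φ).
The central angle between the endpoints is δ = arccos(p₁·p₂) ≈ 0.140 rad (8.0°).
Interpolate at f = 1/2 with slerp weights a = sin((1−f)δ)/sin δ ≈ 0.501, b = sin(fδ)/sin δ ≈ 0.501.
p = a·p₁ + b·p₂ ≈ (0.449, 0.277, 0.850); φ = arcsin(p_z) ≈ 58.16°, λ = atan2(p_y, p_x) ≈ 31.64°.

≈ (58°N, 32°E)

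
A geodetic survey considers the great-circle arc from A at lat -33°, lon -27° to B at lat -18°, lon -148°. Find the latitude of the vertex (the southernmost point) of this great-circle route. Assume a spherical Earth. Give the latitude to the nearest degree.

The great circle lies in the plane with unit normal n̂ = (p₁ × p₂)/|p₁ × p₂|.
Here n̂_z ≈ -0.705; the vertex latitude is φ_max = arccos|n̂_z| ≈ 45.2°.
Check via Clairaut: cos φ_max = |cos φ₁| · sin C = cos(33.0°)·sin(122.8°) ≈ 0.705, again giving ≈ 45.2°.

≈ -45°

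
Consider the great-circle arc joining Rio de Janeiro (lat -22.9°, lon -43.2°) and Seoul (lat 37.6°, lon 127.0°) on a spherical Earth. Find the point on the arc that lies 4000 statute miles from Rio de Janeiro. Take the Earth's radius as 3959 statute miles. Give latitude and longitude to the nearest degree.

≈ lat 29°, lon -17°

Convert each endpoint to a unit vector on the sphere (x = cos φ cos λ, y = cos φ sin λ, z = sin φ).
The central angle between the endpoints is δ = arccos(p₁·p₂) ≈ 2.846 rad (163.1°). The total great-circle distance is δ·R ≈ 2.846 × 3959 ≈ 11267 mi, so the target fraction is f = 4000/11267 ≈ 0.355.
Interpolate at f ≈ 0.355 with slerp weights a = sin((1−f)δ)/sin δ ≈ 3.313, b = sin(fδ)/sin δ ≈ 2.907.
p = a·p₁ + b·p₂ ≈ (0.838, -0.249, 0.485); φ = arcsin(p_z) ≈ 29.00°, λ = atan2(p_y, p_x) ≈ -16.57°.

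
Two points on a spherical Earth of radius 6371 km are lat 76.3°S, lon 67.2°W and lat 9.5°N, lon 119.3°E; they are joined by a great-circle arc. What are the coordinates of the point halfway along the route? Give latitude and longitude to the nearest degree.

Write both endpoints as unit vectors p₁, p₂ with components (cos φ cos λ, cos φ sin λ, sin φ).
The central angle between the endpoints is δ = arccos(p₁·p₂) ≈ 1.974 rad (113.1°).
Interpolate at f = 1/2 with slerp weights a = sin((1−f)δ)/sin δ ≈ 0.907, b = sin(fδ)/sin δ ≈ 0.907.
p = a·p₁ + b·p₂ ≈ (-0.355, 0.582, -0.732); φ = arcsin(p_z) ≈ -47.02°, λ = atan2(p_y, p_x) ≈ 121.34°.

≈ lat 47°S, lon 121°E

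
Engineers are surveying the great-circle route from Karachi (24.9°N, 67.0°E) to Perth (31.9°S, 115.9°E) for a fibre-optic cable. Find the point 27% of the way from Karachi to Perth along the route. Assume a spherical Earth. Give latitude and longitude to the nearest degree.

≈ (10°N, 80°E)

Write both endpoints as unit vectors p₁, p₂ with components (cos φ cos λ, cos φ sin λ, sin φ).
The central angle between the endpoints is δ = arccos(p₁·p₂) ≈ 1.283 rad (73.5°).
Interpolate at f = 0.27 with slerp weights a = sin((1−f)δ)/sin δ ≈ 0.840, b = sin(fδ)/sin δ ≈ 0.354.
p = a·p₁ + b·p₂ ≈ (0.166, 0.972, 0.167); φ = arcsin(p_z) ≈ 9.59°, λ = atan2(p_y, p_x) ≈ 80.28°.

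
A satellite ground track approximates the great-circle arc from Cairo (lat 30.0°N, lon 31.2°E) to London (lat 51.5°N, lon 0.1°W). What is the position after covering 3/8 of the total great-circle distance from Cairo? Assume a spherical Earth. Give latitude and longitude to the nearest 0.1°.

The haversine formula gives a central angle δ ≈ 0.551 rad (31.6°) between the endpoints.
Interpolate at f = 3/8 with slerp weights a = sin((1−f)δ)/sin δ ≈ 0.645, b = sin(fδ)/sin δ ≈ 0.392.
p = a·p₁ + b·p₂ ≈ (0.722, 0.289, 0.629); φ = arcsin(p_z) ≈ 38.98°, λ = atan2(p_y, p_x) ≈ 21.82°.

≈ lat 39.0°N, lon 21.8°E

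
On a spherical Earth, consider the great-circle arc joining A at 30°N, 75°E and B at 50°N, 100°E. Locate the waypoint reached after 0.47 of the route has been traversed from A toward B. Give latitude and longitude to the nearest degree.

≈ 40°N, 85°E

From cos δ = sin φ₁ sin φ₂ + cos φ₁ cos φ₂ cos Δλ, the central angle is δ ≈ 0.479 rad (27.4°).
Interpolate at f = 0.47 with slerp weights a = sin((1−f)δ)/sin δ ≈ 0.545, b = sin(fδ)/sin δ ≈ 0.484.
p = a·p₁ + b·p₂ ≈ (0.068, 0.762, 0.643); φ = arcsin(p_z) ≈ 40.05°, λ = atan2(p_y, p_x) ≈ 84.90°.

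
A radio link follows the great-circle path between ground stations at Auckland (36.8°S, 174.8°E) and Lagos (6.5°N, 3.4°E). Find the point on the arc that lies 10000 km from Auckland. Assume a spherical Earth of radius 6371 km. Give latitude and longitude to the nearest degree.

≈ 50°S, 21°E

From cos δ = sin φ₁ sin φ₂ + cos φ₁ cos φ₂ cos Δλ, the central angle is δ ≈ 2.595 rad (148.7°). The total great-circle distance is δ·R ≈ 2.595 × 6371 ≈ 16535 km, so the target fraction is f = 10000/16535 ≈ 0.605.
Interpolate at f ≈ 0.605 with slerp weights a = sin((1−f)δ)/sin δ ≈ 1.646, b = sin(fδ)/sin δ ≈ 1.925.
p = a·p₁ + b·p₂ ≈ (0.597, 0.233, -0.768); φ = arcsin(p_z) ≈ -50.17°, λ = atan2(p_y, p_x) ≈ 21.32°.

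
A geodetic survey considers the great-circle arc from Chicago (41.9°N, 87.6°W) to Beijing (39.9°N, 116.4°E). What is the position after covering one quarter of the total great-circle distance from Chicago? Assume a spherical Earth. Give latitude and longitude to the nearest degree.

≈ 64°N, 104°W

The haversine formula gives a central angle δ ≈ 1.664 rad (95.4°) between the endpoints.
Interpolate at f = 1/4 with slerp weights a = sin((1−f)δ)/sin δ ≈ 0.953, b = sin(fδ)/sin δ ≈ 0.406.
p = a·p₁ + b·p₂ ≈ (-0.109, -0.429, 0.897); φ = arcsin(p_z) ≈ 63.70°, λ = atan2(p_y, p_x) ≈ -104.21°.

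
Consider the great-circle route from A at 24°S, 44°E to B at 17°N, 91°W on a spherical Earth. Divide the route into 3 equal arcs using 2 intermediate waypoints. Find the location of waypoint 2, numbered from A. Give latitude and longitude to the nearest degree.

≈ 0°N, 48°W

Convert each endpoint to a unit vector on the sphere (x = cos φ cos λ, y = cos φ sin λ, z = sin φ).
The central angle between the endpoints is δ = arccos(p₁·p₂) ≈ 2.399 rad (137.4°).
Interpolate at f = 2/3 with slerp weights a = sin((1−f)δ)/sin δ ≈ 1.060, b = sin(fδ)/sin δ ≈ 1.478.
p = a·p₁ + b·p₂ ≈ (0.672, -0.740, 0.001); φ = arcsin(p_z) ≈ 0.05°, λ = atan2(p_y, p_x) ≈ -47.76°.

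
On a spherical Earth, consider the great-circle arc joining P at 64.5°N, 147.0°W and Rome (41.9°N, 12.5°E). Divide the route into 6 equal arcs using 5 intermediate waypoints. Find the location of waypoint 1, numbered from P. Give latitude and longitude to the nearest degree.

Convert each endpoint to a unit vector on the sphere (x = cos φ cos λ, y = cos φ sin λ, z = sin φ).
The central angle between the endpoints is δ = arccos(p₁·p₂) ≈ 1.263 rad (72.4°).
Interpolate at f = 1/6 with slerp weights a = sin((1−f)δ)/sin δ ≈ 0.912, b = sin(fδ)/sin δ ≈ 0.219.
p = a·p₁ + b·p₂ ≈ (-0.170, -0.178, 0.969); φ = arcsin(p_z) ≈ 75.74°, λ = atan2(p_y, p_x) ≈ -133.58°.

≈ 76°N, 134°W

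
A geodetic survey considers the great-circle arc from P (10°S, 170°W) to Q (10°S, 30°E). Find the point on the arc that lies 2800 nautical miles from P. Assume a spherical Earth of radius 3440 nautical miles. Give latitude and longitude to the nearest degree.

Write both endpoints as unit vectors p₁, p₂ with components (cos φ cos λ, cos φ sin λ, sin φ).
The central angle between the endpoints is δ = arccos(p₁·p₂) ≈ 2.649 rad (151.8°). The total great-circle distance is δ·R ≈ 2.649 × 3440 ≈ 9113 nmi, so the target fraction is f = 2800/9113 ≈ 0.307.
Interpolate at f ≈ 0.307 with slerp weights a = sin((1−f)δ)/sin δ ≈ 2.042, b = sin(fδ)/sin δ ≈ 1.538.
p = a·p₁ + b·p₂ ≈ (-0.669, 0.408, -0.622); φ = arcsin(p_z) ≈ -38.43°, λ = atan2(p_y, p_x) ≈ 148.60°.

≈ (38°S, 149°E)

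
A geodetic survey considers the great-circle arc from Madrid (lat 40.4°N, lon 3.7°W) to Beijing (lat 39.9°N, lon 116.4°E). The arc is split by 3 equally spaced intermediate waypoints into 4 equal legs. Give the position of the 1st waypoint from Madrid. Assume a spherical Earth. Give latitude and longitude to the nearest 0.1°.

Write both endpoints as unit vectors p₁, p₂ with components (cos φ cos λ, cos φ sin λ, sin φ).
The central angle between the endpoints is δ = arccos(p₁·p₂) ≈ 1.448 rad (82.9°).
Interpolate at f = 1/4 with slerp weights a = sin((1−f)δ)/sin δ ≈ 0.891, b = sin(fδ)/sin δ ≈ 0.357.
p = a·p₁ + b·p₂ ≈ (0.556, 0.201, 0.807); φ = arcsin(p_z) ≈ 53.77°, λ = atan2(p_y, p_x) ≈ 19.92°.

≈ lat 53.8°N, lon 19.9°E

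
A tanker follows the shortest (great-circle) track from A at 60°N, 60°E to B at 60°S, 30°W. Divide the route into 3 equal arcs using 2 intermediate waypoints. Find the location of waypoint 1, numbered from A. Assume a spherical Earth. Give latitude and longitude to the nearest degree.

From cos δ = sin φ₁ sin φ₂ + cos φ₁ cos φ₂ cos Δλ, the central angle is δ ≈ 2.419 rad (138.6°).
Interpolate at f = 1/3 with slerp weights a = sin((1−f)δ)/sin δ ≈ 1.511, b = sin(fδ)/sin δ ≈ 1.091.
p = a·p₁ + b·p₂ ≈ (0.850, 0.381, 0.363); φ = arcsin(p_z) ≈ 21.30°, λ = atan2(p_y, p_x) ≈ 24.16°.

≈ 21°N, 24°E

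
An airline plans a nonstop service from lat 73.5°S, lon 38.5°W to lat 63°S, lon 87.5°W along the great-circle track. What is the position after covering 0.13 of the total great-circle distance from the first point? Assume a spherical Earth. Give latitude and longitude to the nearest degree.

Convert each endpoint to a unit vector on the sphere (x = cos φ cos λ, y = cos φ sin λ, z = sin φ).
The central angle between the endpoints is δ = arccos(p₁·p₂) ≈ 0.351 rad (20.1°).
Interpolate at f = 0.13 with slerp weights a = sin((1−f)δ)/sin δ ≈ 0.874, b = sin(fδ)/sin δ ≈ 0.133.
p = a·p₁ + b·p₂ ≈ (0.197, -0.215, -0.957); φ = arcsin(p_z) ≈ -73.06°, λ = atan2(p_y, p_x) ≈ -47.47°.

≈ lat 73°S, lon 47°W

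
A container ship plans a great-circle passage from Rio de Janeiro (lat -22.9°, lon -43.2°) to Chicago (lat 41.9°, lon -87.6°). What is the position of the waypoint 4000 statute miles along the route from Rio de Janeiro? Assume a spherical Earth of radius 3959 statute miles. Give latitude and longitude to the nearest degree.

Write both endpoints as unit vectors p₁, p₂ with components (cos φ cos λ, cos φ sin λ, sin φ).
The central angle between the endpoints is δ = arccos(p₁·p₂) ≈ 1.339 rad (76.7°). The total great-circle distance is δ·R ≈ 1.339 × 3959 ≈ 5300 mi, so the target fraction is f = 4000/5300 ≈ 0.755.
Interpolate at f ≈ 0.755 with slerp weights a = sin((1−f)δ)/sin δ ≈ 0.331, b = sin(fδ)/sin δ ≈ 0.870.
p = a·p₁ + b·p₂ ≈ (0.250, -0.856, 0.452); φ = arcsin(p_z) ≈ 26.89°, λ = atan2(p_y, p_x) ≈ -73.74°.

≈ lat 27°, lon -74°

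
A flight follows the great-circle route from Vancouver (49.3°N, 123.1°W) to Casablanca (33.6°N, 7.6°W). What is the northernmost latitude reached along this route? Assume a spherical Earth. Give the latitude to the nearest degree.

≈ 60°N

The great circle lies in the plane with unit normal n̂ = (p₁ × p₂)/|p₁ × p₂|.
Here n̂_z ≈ +0.499; the vertex latitude is φ_max = arccos|n̂_z| ≈ 60.1°.
Check via Clairaut: cos φ_max = |cos φ₁| · sin C = cos(49.3°)·sin(49.9°) ≈ 0.499, again giving ≈ 60.1°.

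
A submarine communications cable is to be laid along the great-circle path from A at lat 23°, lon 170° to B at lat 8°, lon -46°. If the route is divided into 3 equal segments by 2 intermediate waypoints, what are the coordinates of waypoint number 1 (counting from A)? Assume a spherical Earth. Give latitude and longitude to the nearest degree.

≈ lat 42°, lon -142°

The haversine formula gives a central angle δ ≈ 2.323 rad (133.1°) between the endpoints.
Interpolate at f = 1/3 with slerp weights a = sin((1−f)δ)/sin δ ≈ 1.369, b = sin(fδ)/sin δ ≈ 0.957.
p = a·p₁ + b·p₂ ≈ (-0.582, -0.463, 0.668); φ = arcsin(p_z) ≈ 41.92°, λ = atan2(p_y, p_x) ≈ -141.51°.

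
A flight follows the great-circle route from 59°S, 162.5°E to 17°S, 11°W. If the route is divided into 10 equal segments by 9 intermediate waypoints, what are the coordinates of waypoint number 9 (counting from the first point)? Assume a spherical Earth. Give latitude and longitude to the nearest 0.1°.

Convert each endpoint to a unit vector on the sphere (x = cos φ cos λ, y = cos φ sin λ, z = sin φ).
The central angle between the endpoints is δ = arccos(p₁·p₂) ≈ 1.812 rad (103.8°).
Interpolate at f = 9/10 with slerp weights a = sin((1−f)δ)/sin δ ≈ 0.186, b = sin(fδ)/sin δ ≈ 1.028.
p = a·p₁ + b·p₂ ≈ (0.874, -0.159, -0.460); φ = arcsin(p_z) ≈ -27.36°, λ = atan2(p_y, p_x) ≈ -10.30°.

≈ 27.4°S, 10.3°W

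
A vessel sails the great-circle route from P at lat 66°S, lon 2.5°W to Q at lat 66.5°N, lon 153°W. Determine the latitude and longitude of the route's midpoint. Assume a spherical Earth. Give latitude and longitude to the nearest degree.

≈ lat 1°N, lon 76°W

The haversine formula gives a central angle δ ≈ 2.936 rad (168.2°) between the endpoints.
Interpolate at f = 1/2 with slerp weights a = sin((1−f)δ)/sin δ ≈ 4.872, b = sin(fδ)/sin δ ≈ 4.872.
p = a·p₁ + b·p₂ ≈ (0.249, -0.968, 0.017); φ = arcsin(p_z) ≈ 0.98°, λ = atan2(p_y, p_x) ≈ -75.59°.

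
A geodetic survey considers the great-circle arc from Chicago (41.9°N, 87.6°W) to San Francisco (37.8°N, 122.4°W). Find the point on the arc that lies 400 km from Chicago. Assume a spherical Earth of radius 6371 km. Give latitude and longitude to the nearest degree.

Convert each endpoint to a unit vector on the sphere (x = cos φ cos λ, y = cos φ sin λ, z = sin φ).
The central angle between the endpoints is δ = arccos(p₁·p₂) ≈ 0.468 rad (26.8°). The total great-circle distance is δ·R ≈ 0.468 × 6371 ≈ 2985 km, so the target fraction is f = 400/2985 ≈ 0.134.
Interpolate at f ≈ 0.134 with slerp weights a = sin((1−f)δ)/sin δ ≈ 0.874, b = sin(fδ)/sin δ ≈ 0.139.
p = a·p₁ + b·p₂ ≈ (-0.032, -0.743, 0.669); φ = arcsin(p_z) ≈ 41.98°, λ = atan2(p_y, p_x) ≈ -92.44°.

≈ 42°N, 92°W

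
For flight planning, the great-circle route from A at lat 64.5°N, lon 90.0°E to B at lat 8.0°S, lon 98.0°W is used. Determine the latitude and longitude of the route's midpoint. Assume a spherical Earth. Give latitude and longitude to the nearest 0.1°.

≈ lat 53.4°N, lon 104.1°W

Convert each endpoint to a unit vector on the sphere (x = cos φ cos λ, y = cos φ sin λ, z = sin φ).
The central angle between the endpoints is δ = arccos(p₁·p₂) ≈ 2.151 rad (123.2°).
Interpolate at f = 1/2 with slerp weights a = sin((1−f)δ)/sin δ ≈ 1.052, b = sin(fδ)/sin δ ≈ 1.052.
p = a·p₁ + b·p₂ ≈ (-0.145, -0.578, 0.803); φ = arcsin(p_z) ≈ 53.39°, λ = atan2(p_y, p_x) ≈ -104.06°.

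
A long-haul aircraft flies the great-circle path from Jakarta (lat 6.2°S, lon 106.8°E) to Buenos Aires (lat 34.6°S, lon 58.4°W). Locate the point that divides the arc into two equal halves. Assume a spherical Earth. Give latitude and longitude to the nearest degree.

≈ lat 67°S, lon 60°E

Write both endpoints as unit vectors p₁, p₂ with components (cos φ cos λ, cos φ sin λ, sin φ).
The central angle between the endpoints is δ = arccos(p₁·p₂) ≈ 2.389 rad (136.9°).
Interpolate at f = 1/2 with slerp weights a = sin((1−f)δ)/sin δ ≈ 1.360, b = sin(fδ)/sin δ ≈ 1.360.
p = a·p₁ + b·p₂ ≈ (0.196, 0.341, -0.919); φ = arcsin(p_z) ≈ -66.84°, λ = atan2(p_y, p_x) ≈ 60.13°.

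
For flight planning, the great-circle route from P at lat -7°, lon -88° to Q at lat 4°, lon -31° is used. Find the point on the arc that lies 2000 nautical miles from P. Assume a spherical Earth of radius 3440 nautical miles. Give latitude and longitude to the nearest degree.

≈ lat -1°, lon -55°

Convert each endpoint to a unit vector on the sphere (x = cos φ cos λ, y = cos φ sin λ, z = sin φ).
The central angle between the endpoints is δ = arccos(p₁·p₂) ≈ 1.011 rad (57.9°). The total great-circle distance is δ·R ≈ 1.011 × 3440 ≈ 3479 nmi, so the target fraction is f = 2000/3479 ≈ 0.575.
Interpolate at f ≈ 0.575 with slerp weights a = sin((1−f)δ)/sin δ ≈ 0.492, b = sin(fδ)/sin δ ≈ 0.648.
p = a·p₁ + b·p₂ ≈ (0.571, -0.821, -0.015); φ = arcsin(p_z) ≈ -0.84°, λ = atan2(p_y, p_x) ≈ -55.17°.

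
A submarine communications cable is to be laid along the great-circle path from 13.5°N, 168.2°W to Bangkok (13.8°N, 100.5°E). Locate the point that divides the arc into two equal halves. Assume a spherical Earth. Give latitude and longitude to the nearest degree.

≈ 19°N, 146°E

Write both endpoints as unit vectors p₁, p₂ with components (cos φ cos λ, cos φ sin λ, sin φ).
The central angle between the endpoints is δ = arccos(p₁·p₂) ≈ 1.537 rad (88.0°).
Interpolate at f = 1/2 with slerp weights a = sin((1−f)δ)/sin δ ≈ 0.695, b = sin(fδ)/sin δ ≈ 0.695.
p = a·p₁ + b·p₂ ≈ (-0.785, 0.526, 0.328); φ = arcsin(p_z) ≈ 19.16°, λ = atan2(p_y, p_x) ≈ 146.19°.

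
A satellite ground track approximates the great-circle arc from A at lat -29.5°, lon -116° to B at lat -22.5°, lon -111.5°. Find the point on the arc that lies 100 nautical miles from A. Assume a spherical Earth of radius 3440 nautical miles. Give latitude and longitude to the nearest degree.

≈ lat -28°, lon -115°

Convert each endpoint to a unit vector on the sphere (x = cos φ cos λ, y = cos φ sin λ, z = sin φ).
The central angle between the endpoints is δ = arccos(p₁·p₂) ≈ 0.141 rad (8.1°). The total great-circle distance is δ·R ≈ 0.141 × 3440 ≈ 485 nmi, so the target fraction is f = 100/485 ≈ 0.206.
Interpolate at f ≈ 0.206 with slerp weights a = sin((1−f)δ)/sin δ ≈ 0.795, b = sin(fδ)/sin δ ≈ 0.207.
p = a·p₁ + b·p₂ ≈ (-0.373, -0.800, -0.471); φ = arcsin(p_z) ≈ -28.07°, λ = atan2(p_y, p_x) ≈ -115.03°.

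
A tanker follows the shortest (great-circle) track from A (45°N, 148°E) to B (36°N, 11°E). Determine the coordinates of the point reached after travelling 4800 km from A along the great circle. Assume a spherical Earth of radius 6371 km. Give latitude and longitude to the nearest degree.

The haversine formula gives a central angle δ ≈ 1.574 rad (90.2°) between the endpoints. The total great-circle distance is δ·R ≈ 1.574 × 6371 ≈ 10025 km, so the target fraction is f = 4800/10025 ≈ 0.479.
Interpolate at f ≈ 0.479 with slerp weights a = sin((1−f)δ)/sin δ ≈ 0.731, b = sin(fδ)/sin δ ≈ 0.684.
p = a·p₁ + b·p₂ ≈ (0.105, 0.380, 0.919); φ = arcsin(p_z) ≈ 66.81°, λ = atan2(p_y, p_x) ≈ 74.56°.

≈ (67°N, 75°E)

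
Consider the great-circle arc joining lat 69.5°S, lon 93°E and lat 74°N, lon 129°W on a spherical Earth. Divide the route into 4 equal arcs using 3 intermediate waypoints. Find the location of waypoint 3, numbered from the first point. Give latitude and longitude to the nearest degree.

≈ lat 45°N, lon 160°E

Convert each endpoint to a unit vector on the sphere (x = cos φ cos λ, y = cos φ sin λ, z = sin φ).
The central angle between the endpoints is δ = arccos(p₁·p₂) ≈ 2.905 rad (166.4°).
Interpolate at f = 3/4 with slerp weights a = sin((1−f)δ)/sin δ ≈ 2.832, b = sin(fδ)/sin δ ≈ 3.501.
p = a·p₁ + b·p₂ ≈ (-0.659, 0.241, 0.712); φ = arcsin(p_z) ≈ 45.44°, λ = atan2(p_y, p_x) ≈ 159.95°.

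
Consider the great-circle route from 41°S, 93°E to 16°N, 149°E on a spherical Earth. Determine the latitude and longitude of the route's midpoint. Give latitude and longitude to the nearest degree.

≈ 14°S, 125°E

The haversine formula gives a central angle δ ≈ 1.344 rad (77.0°) between the endpoints.
Interpolate at f = 1/2 with slerp weights a = sin((1−f)δ)/sin δ ≈ 0.639, b = sin(fδ)/sin δ ≈ 0.639.
p = a·p₁ + b·p₂ ≈ (-0.552, 0.798, -0.243); φ = arcsin(p_z) ≈ -14.07°, λ = atan2(p_y, p_x) ≈ 124.66°.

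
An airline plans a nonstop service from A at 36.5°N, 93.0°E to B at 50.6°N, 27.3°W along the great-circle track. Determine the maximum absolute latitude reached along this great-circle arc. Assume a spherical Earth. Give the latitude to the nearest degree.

The great circle lies in the plane with unit normal n̂ = (p₁ × p₂)/|p₁ × p₂|.
Here n̂_z ≈ -0.450; the vertex latitude is φ_max = arccos|n̂_z| ≈ 63.3°.
Check via Clairaut: cos φ_max = |cos φ₁| · sin C = cos(36.5°)·sin(34.0°) ≈ 0.450, again giving ≈ 63.3°.

≈ 63°N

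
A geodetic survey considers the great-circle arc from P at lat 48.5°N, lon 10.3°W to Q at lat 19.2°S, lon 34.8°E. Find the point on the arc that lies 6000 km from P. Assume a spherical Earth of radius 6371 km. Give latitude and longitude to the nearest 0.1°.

From cos δ = sin φ₁ sin φ₂ + cos φ₁ cos φ₂ cos Δλ, the central angle is δ ≈ 1.374 rad (78.7°). The total great-circle distance is δ·R ≈ 1.374 × 6371 ≈ 8755 km, so the target fraction is f = 6000/8755 ≈ 0.685.
Interpolate at f ≈ 0.685 with slerp weights a = sin((1−f)δ)/sin δ ≈ 0.427, b = sin(fδ)/sin δ ≈ 0.824.
p = a·p₁ + b·p₂ ≈ (0.918, 0.394, 0.049); φ = arcsin(p_z) ≈ 2.80°, λ = atan2(p_y, p_x) ≈ 23.22°.

≈ lat 2.8°N, lon 23.2°E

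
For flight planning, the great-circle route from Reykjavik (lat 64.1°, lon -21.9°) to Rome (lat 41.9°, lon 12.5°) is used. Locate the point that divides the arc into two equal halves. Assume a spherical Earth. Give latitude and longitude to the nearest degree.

Convert each endpoint to a unit vector on the sphere (x = cos φ cos λ, y = cos φ sin λ, z = sin φ).
The central angle between the endpoints is δ = arccos(p₁·p₂) ≈ 0.518 rad (29.7°).
Interpolate at f = 1/2 with slerp weights a = sin((1−f)δ)/sin δ ≈ 0.517, b = sin(fδ)/sin δ ≈ 0.517.
p = a·p₁ + b·p₂ ≈ (0.585, -0.001, 0.811); φ = arcsin(p_z) ≈ 54.16°, λ = atan2(p_y, p_x) ≈ -0.09°.

≈ lat 54°, lon 0°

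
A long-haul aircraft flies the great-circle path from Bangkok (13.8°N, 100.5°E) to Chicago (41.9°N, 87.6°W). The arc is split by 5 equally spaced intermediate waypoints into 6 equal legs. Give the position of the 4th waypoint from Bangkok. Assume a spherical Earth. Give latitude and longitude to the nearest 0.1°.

The haversine formula gives a central angle δ ≈ 2.161 rad (123.8°) between the endpoints.
Interpolate at f = 4/6 with slerp weights a = sin((1−f)δ)/sin δ ≈ 0.794, b = sin(fδ)/sin δ ≈ 1.193.
p = a·p₁ + b·p₂ ≈ (-0.103, -0.129, 0.986); φ = arcsin(p_z) ≈ 80.47°, λ = atan2(p_y, p_x) ≈ -128.59°.

≈ 80.5°N, 128.6°W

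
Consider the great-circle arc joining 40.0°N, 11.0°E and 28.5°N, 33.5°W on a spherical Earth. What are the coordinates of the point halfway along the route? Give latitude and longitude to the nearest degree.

From cos δ = sin φ₁ sin φ₂ + cos φ₁ cos φ₂ cos Δλ, the central angle is δ ≈ 0.665 rad (38.1°).
Interpolate at f = 1/2 with slerp weights a = sin((1−f)δ)/sin δ ≈ 0.529, b = sin(fδ)/sin δ ≈ 0.529.
p = a·p₁ + b·p₂ ≈ (0.785, -0.179, 0.592); φ = arcsin(p_z) ≈ 36.33°, λ = atan2(p_y, p_x) ≈ -12.86°.

≈ 36°N, 13°W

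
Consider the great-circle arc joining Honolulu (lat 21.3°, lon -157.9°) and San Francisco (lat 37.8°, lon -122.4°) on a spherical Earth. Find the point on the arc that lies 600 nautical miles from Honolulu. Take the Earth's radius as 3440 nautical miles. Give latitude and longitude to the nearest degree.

≈ lat 27°, lon -149°

Write both endpoints as unit vectors p₁, p₂ with components (cos φ cos λ, cos φ sin λ, sin φ).
The central angle between the endpoints is δ = arccos(p₁·p₂) ≈ 0.606 rad (34.7°). The total great-circle distance is δ·R ≈ 0.606 × 3440 ≈ 2084 nmi, so the target fraction is f = 600/2084 ≈ 0.288.
Interpolate at f ≈ 0.288 with slerp weights a = sin((1−f)δ)/sin δ ≈ 0.734, b = sin(fδ)/sin δ ≈ 0.305.
p = a·p₁ + b·p₂ ≈ (-0.763, -0.461, 0.454); φ = arcsin(p_z) ≈ 26.97°, λ = atan2(p_y, p_x) ≈ -148.87°.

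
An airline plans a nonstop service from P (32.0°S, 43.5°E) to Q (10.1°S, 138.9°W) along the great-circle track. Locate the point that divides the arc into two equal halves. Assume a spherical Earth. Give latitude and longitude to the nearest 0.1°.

From cos δ = sin φ₁ sin φ₂ + cos φ₁ cos φ₂ cos Δλ, the central angle is δ ≈ 2.406 rad (137.8°).
Interpolate at f = 1/2 with slerp weights a = sin((1−f)δ)/sin δ ≈ 1.390, b = sin(fδ)/sin δ ≈ 1.390.
p = a·p₁ + b·p₂ ≈ (-0.176, -0.088, -0.980); φ = arcsin(p_z) ≈ -78.64°, λ = atan2(p_y, p_x) ≈ -153.41°.

≈ (78.6°S, 153.4°W)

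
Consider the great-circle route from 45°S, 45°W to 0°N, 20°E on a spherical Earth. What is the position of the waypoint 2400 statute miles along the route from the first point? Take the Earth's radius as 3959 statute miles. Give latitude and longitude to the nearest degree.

Convert each endpoint to a unit vector on the sphere (x = cos φ cos λ, y = cos φ sin λ, z = sin φ).
The central angle between the endpoints is δ = arccos(p₁·p₂) ≈ 1.267 rad (72.6°). The total great-circle distance is δ·R ≈ 1.267 × 3959 ≈ 5017 mi, so the target fraction is f = 2400/5017 ≈ 0.478.
Interpolate at f ≈ 0.478 with slerp weights a = sin((1−f)δ)/sin δ ≈ 0.643, b = sin(fδ)/sin δ ≈ 0.597.
p = a·p₁ + b·p₂ ≈ (0.883, -0.117, -0.455); φ = arcsin(p_z) ≈ -27.06°, λ = atan2(p_y, p_x) ≈ -7.58°.

≈ 27°S, 8°W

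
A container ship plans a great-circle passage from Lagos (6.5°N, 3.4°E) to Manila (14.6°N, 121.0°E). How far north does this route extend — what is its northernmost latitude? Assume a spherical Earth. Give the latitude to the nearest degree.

≈ 20°N

The great circle lies in the plane with unit normal n̂ = (p₁ × p₂)/|p₁ × p₂|.
Here n̂_z ≈ +0.937; the vertex latitude is φ_max = arccos|n̂_z| ≈ 20.4°.
Check via Clairaut: cos φ_max = |cos φ₁| · sin C = cos(6.5°)·sin(70.6°) ≈ 0.937, again giving ≈ 20.4°.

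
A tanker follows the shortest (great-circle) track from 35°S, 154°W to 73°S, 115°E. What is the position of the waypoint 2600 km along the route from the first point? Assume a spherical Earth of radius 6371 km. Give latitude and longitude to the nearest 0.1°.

≈ 56.2°S, 168.4°W

From cos δ = sin φ₁ sin φ₂ + cos φ₁ cos φ₂ cos Δλ, the central angle is δ ≈ 0.995 rad (57.0°). The total great-circle distance is δ·R ≈ 0.995 × 6371 ≈ 6340 km, so the target fraction is f = 2600/6340 ≈ 0.410.
Interpolate at f ≈ 0.410 with slerp weights a = sin((1−f)δ)/sin δ ≈ 0.660, b = sin(fδ)/sin δ ≈ 0.473.
p = a·p₁ + b·p₂ ≈ (-0.545, -0.112, -0.831); φ = arcsin(p_z) ≈ -56.22°, λ = atan2(p_y, p_x) ≈ -168.40°.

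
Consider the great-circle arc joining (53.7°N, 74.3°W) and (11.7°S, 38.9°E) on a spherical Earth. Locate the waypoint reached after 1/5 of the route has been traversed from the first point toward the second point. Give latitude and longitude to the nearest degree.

Convert each endpoint to a unit vector on the sphere (x = cos φ cos λ, y = cos φ sin λ, z = sin φ).
The central angle between the endpoints is δ = arccos(p₁·p₂) ≈ 1.973 rad (113.1°).
Interpolate at f = 1/5 with slerp weights a = sin((1−f)δ)/sin δ ≈ 1.087, b = sin(fδ)/sin δ ≈ 0.418.
p = a·p₁ + b·p₂ ≈ (0.493, -0.362, 0.791); φ = arcsin(p_z) ≈ 52.30°, λ = atan2(p_y, p_x) ≈ -36.34°.

≈ (52°N, 36°W)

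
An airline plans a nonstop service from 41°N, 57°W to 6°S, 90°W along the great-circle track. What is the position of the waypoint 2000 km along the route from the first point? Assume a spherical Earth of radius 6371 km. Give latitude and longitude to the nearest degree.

≈ 27°N, 70°W

Convert each endpoint to a unit vector on the sphere (x = cos φ cos λ, y = cos φ sin λ, z = sin φ).
The central angle between the endpoints is δ = arccos(p₁·p₂) ≈ 0.975 rad (55.9°). The total great-circle distance is δ·R ≈ 0.975 × 6371 ≈ 6214 km, so the target fraction is f = 2000/6214 ≈ 0.322.
Interpolate at f ≈ 0.322 with slerp weights a = sin((1−f)δ)/sin δ ≈ 0.742, b = sin(fδ)/sin δ ≈ 0.373.
p = a·p₁ + b·p₂ ≈ (0.305, -0.841, 0.448); φ = arcsin(p_z) ≈ 26.60°, λ = atan2(p_y, p_x) ≈ -70.06°.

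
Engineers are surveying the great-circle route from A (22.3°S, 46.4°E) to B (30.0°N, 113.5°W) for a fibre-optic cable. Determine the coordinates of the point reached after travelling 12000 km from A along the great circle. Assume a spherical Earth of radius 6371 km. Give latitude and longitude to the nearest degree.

Convert each endpoint to a unit vector on the sphere (x = cos φ cos λ, y = cos φ sin λ, z = sin φ).
The central angle between the endpoints is δ = arccos(p₁·p₂) ≈ 2.800 rad (160.4°). The total great-circle distance is δ·R ≈ 2.800 × 6371 ≈ 17838 km, so the target fraction is f = 12000/17838 ≈ 0.673.
Interpolate at f ≈ 0.673 with slerp weights a = sin((1−f)δ)/sin δ ≈ 2.368, b = sin(fδ)/sin δ ≈ 2.839.
p = a·p₁ + b·p₂ ≈ (0.530, -0.669, 0.521); φ = arcsin(p_z) ≈ 31.42°, λ = atan2(p_y, p_x) ≈ -51.60°.

≈ (31°N, 52°W)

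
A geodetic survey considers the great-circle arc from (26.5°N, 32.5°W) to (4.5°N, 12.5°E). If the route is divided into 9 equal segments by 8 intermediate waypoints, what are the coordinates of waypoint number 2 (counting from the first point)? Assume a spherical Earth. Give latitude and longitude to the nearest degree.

Write both endpoints as unit vectors p₁, p₂ with components (cos φ cos λ, cos φ sin λ, sin φ).
The central angle between the endpoints is δ = arccos(p₁·p₂) ≈ 0.842 rad (48.3°).
Interpolate at f = 2/9 with slerp weights a = sin((1−f)δ)/sin δ ≈ 0.816, b = sin(fδ)/sin δ ≈ 0.249.
p = a·p₁ + b·p₂ ≈ (0.859, -0.339, 0.384); φ = arcsin(p_z) ≈ 22.57°, λ = atan2(p_y, p_x) ≈ -21.53°.

≈ (23°N, 22°W)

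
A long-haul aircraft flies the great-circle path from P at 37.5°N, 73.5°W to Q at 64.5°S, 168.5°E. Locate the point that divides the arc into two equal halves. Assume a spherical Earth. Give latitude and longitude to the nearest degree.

≈ 23°S, 106°W

Write both endpoints as unit vectors p₁, p₂ with components (cos φ cos λ, cos φ sin λ, sin φ).
The central angle between the endpoints is δ = arccos(p₁·p₂) ≈ 2.360 rad (135.2°).
Interpolate at f = 1/2 with slerp weights a = sin((1−f)δ)/sin δ ≈ 1.313, b = sin(fδ)/sin δ ≈ 1.313.
p = a·p₁ + b·p₂ ≈ (-0.258, -0.886, -0.386); φ = arcsin(p_z) ≈ -22.69°, λ = atan2(p_y, p_x) ≈ -106.24°.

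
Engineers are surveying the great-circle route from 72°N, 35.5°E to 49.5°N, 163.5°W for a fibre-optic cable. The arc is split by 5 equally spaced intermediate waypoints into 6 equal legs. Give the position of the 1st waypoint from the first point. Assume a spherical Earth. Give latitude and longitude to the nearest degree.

≈ 81°N, 51°E

The haversine formula gives a central angle δ ≈ 1.008 rad (57.8°) between the endpoints.
Interpolate at f = 1/6 with slerp weights a = sin((1−f)δ)/sin δ ≈ 0.880, b = sin(fδ)/sin δ ≈ 0.198.
p = a·p₁ + b·p₂ ≈ (0.098, 0.122, 0.988); φ = arcsin(p_z) ≈ 81.00°, λ = atan2(p_y, p_x) ≈ 51.01°.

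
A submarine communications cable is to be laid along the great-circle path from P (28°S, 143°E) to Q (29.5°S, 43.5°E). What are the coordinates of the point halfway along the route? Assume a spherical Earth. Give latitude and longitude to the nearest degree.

The haversine formula gives a central angle δ ≈ 1.466 rad (84.0°) between the endpoints.
Interpolate at f = 1/2 with slerp weights a = sin((1−f)δ)/sin δ ≈ 0.673, b = sin(fδ)/sin δ ≈ 0.673.
p = a·p₁ + b·p₂ ≈ (-0.050, 0.761, -0.647); φ = arcsin(p_z) ≈ -40.33°, λ = atan2(p_y, p_x) ≈ 93.74°.

≈ (40°S, 94°E)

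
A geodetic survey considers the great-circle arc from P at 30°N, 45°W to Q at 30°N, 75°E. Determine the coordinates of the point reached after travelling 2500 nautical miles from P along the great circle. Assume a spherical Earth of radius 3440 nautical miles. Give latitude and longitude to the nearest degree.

Convert each endpoint to a unit vector on the sphere (x = cos φ cos λ, y = cos φ sin λ, z = sin φ).
The central angle between the endpoints is δ = arccos(p₁·p₂) ≈ 1.696 rad (97.2°). The total great-circle distance is δ·R ≈ 1.696 × 3440 ≈ 5835 nmi, so the target fraction is f = 2500/5835 ≈ 0.428.
Interpolate at f ≈ 0.428 with slerp weights a = sin((1−f)δ)/sin δ ≈ 0.831, b = sin(fδ)/sin δ ≈ 0.670.
p = a·p₁ + b·p₂ ≈ (0.659, 0.051, 0.750); φ = arcsin(p_z) ≈ 48.62°, λ = atan2(p_y, p_x) ≈ 4.45°.

≈ 49°N, 4°E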